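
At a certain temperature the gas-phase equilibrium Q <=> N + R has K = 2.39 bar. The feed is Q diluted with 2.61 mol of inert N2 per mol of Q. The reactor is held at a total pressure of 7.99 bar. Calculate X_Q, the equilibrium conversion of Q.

X = 0.659

Take 1 mol Q as basis and let X be its fractional conversion, so ξ = X.
At extent ξ: n_Q = 1 − X; n_N = X; n_R = X; n_I = 2.61 (inert).
Total moles n_T = 3.61 + X.
y_i = n_i/n_T, p_i = y_i·P. K = p_N p_R / (p_Q).
Substituting and setting equal to 2.39 bar gives a polynomial in X; the root in (0,1) is X = 0.659.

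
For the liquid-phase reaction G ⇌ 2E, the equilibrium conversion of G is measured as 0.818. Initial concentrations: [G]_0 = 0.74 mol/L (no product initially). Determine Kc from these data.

Let X = conversion of G.
Concentrations: [G] = 0.74 − 0.74X; [E] = 1.48X.
At X = 0.818: [G] = 0.135, [E] = 1.21.
Kc = [E]^2 / ([G]) = 10.9 mol/L.

Kc = 10.9 mol/L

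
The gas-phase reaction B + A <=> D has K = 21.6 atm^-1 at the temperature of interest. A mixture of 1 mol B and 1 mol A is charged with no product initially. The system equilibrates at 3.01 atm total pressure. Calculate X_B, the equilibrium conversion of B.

X = 0.877

Basis: 1 mol B initially; let X = conversion of B. Extent ξ = X.
Moles: n_B = 1 − X; n_A = 1 − X; n_D = X.
n_T = Σnᵢ = 2 − X.
y_i = n_i/n_T, p_i = y_i·P. K = p_D / (p_B p_A).
This yields a degree-2 equation in X; solving on (0,1), X = 0.877.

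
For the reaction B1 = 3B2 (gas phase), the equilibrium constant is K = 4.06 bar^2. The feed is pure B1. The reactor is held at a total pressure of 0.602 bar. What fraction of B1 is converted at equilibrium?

Basis: 1 mol B1 initially; let X = conversion of B1. Extent ξ = X.
Moles: n_B1 = 1 − X; n_B2 = 3X.
n_T = Σnᵢ = 1 + 2X.
Mole fractions y_i = n_i/n_T; K = p_B2^3 / (p_B1) with p_i = y_i·P.
Substituting and setting equal to 4.06 bar^2 gives a polynomial in X; the root in (0,1) is X = 0.812.

X = 0.812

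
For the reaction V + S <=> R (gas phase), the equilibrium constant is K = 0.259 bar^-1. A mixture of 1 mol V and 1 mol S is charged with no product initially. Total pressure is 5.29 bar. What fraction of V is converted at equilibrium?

Basis: 1 mol V initially; let X = conversion of V. Extent ξ = X.
Species balance: n_V = 1 − X; n_S = 1 − X; n_R = X.
n_T = Σnᵢ = 2 − X.
With p_i = (n_i/n_T)P, K = p_R / (p_V p_S).
Substituting and setting equal to 0.259 bar^-1 gives a polynomial in X; the root in (0,1) is X = 0.350.

X = 0.350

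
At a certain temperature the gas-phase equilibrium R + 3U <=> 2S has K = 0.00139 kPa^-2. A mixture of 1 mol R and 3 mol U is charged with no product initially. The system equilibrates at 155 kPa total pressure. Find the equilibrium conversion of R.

X = 0.657

Let X = conversion of R (basis 1 mol R); extent of reaction ξ = X.
Moles: n_R = 1 − X; n_U = 3 − 3X; n_S = 2X.
Summing: n_T = 4 − 2X.
With p_i = (n_i/n_T)P, K = p_S^2 / (p_R p_U^3).
Equating to 0.00139 kPa^-2 and solving on 0 < X < 1: X = 0.657.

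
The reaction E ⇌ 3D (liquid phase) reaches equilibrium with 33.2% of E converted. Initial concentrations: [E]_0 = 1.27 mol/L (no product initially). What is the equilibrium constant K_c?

K_c = 2.39 (mol/L)^2

Let X = conversion of E.
Concentrations: [E] = 1.27 − 1.27X; [D] = 3.81X.
At X = 0.332: [E] = 0.848, [D] = 1.26.
K_c = [D]^3 / ([E]) = 2.39 (mol/L)^2.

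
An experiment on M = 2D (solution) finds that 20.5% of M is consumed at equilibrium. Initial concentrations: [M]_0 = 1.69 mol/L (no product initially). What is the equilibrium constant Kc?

Let X = conversion of M.
Concentrations: [M] = 1.69 − 1.69X; [D] = 3.38X.
At X = 0.205: [M] = 1.34, [D] = 0.693.
Kc = [D]^2 / ([M]) = 0.357 mol/L.

Kc = 0.357 mol/L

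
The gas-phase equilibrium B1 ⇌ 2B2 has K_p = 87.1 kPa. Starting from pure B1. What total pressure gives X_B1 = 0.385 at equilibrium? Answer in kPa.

P = 125 kPa

Basis: 1 mol B1 initially; let X = conversion of B1. Extent ξ = X.
Moles: n_B1 = 1 − X; n_B2 = 2X.
n_T = Σnᵢ = 1 + X.
K_p = p_B2^2 / (p_B1) with p_i = (n_i/n_T)·P.
At X = 0.385: the mole-fraction product g(X) = Π y_i^ν_i = 0.6961. Since K_p = g(X)·P^{1}, P = (K_p/g)^(1/1) = (87.1/0.6961)^(1/1) = 125 kPa.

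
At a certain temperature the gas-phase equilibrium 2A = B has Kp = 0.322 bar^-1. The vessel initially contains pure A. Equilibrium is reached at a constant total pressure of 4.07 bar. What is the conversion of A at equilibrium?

X = 0.600

Basis: 1 mol A initially; let X = conversion of A. Extent ξ = 0.5X.
Mole table: n_A = 1 − X; n_B = 0.5X.
n_T = Σnᵢ = 1 − 0.5X.
Mole fractions y_i = n_i/n_T; Kp = p_B / (p_A^2) with p_i = y_i·P.
Equating to 0.322 bar^-1 and solving on 0 < X < 1: X = 0.600.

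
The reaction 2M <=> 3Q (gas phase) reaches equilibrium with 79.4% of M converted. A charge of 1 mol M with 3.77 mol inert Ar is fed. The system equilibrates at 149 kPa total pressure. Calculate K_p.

Take 1 mol M as basis and let X be its fractional conversion, so ξ = 0.5X.
Moles: n_M = 1 − X; n_Q = 1.5X; n_I = 3.77 (inert).
Summing: n_T = 4.77 + 0.5X.
At X = 0.794: n_M = 0.206, n_Q = 1.19, n_T = 5.17.
p_i = (n_i/n_T)·P. K_p = p_Q^3 / (p_M^2) = 1.15e+03 kPa.

K_p = 1.15e+03 kPa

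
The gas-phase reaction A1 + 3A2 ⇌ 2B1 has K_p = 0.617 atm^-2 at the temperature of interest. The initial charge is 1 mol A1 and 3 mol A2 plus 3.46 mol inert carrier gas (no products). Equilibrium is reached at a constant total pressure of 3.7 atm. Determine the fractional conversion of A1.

X = 0.404

Basis: 1 mol A1 initially; let X = conversion of A1. Extent ξ = X.
Species balance: n_A1 = 1 − X; n_A2 = 3 − 3X; n_B1 = 2X; n_I = 3.46 (inert).
Total moles n_T = 7.46 − 2X.
y_i = n_i/n_T, p_i = y_i·P. K_p = p_B1^2 / (p_A1 p_A2^3).
Equating to 0.617 atm^-2 and solving on 0 < X < 1: X = 0.404.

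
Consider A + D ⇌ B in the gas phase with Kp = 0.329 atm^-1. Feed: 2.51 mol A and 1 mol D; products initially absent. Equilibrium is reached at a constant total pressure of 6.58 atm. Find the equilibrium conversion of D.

X = 0.587

Let X = conversion of D (basis 1 mol D); extent of reaction ξ = X.
Species balance: n_A = 2.51 − X; n_D = 1 − X; n_B = X.
n_T = Σnᵢ = 3.51 − X.
With p_i = (n_i/n_T)P, Kp = p_B / (p_A p_D).
Substituting and setting equal to 0.329 atm^-1 gives a polynomial in X; the root in (0,1) is X = 0.587.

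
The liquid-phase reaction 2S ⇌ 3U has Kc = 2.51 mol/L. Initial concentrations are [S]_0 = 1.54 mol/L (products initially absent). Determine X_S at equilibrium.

Let X = conversion of S; extent ξ = 1.54X/2 mol/L.
Concentrations: [S] = 1.54 − 1.54X; [U] = 2.31X.
Kc = [U]^3 / ([S]^2).
Setting equal to 2.51 and solving for X on (0,1) gives X = 0.497.

X = 0.497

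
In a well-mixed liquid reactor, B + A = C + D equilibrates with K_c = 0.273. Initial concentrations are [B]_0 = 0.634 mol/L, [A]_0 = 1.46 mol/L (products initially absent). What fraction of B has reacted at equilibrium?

Let X = conversion of B; extent ξ = 0.634·X mol/L.
Concentrations: [B] = 0.634 − 0.634X; [A] = 1.46 − 0.634X; [C] = 0.634X; [D] = 0.634X.
K_c = [C] [D] / ([B] [A]).
Solving K_c = 0.273 for X ∈ (0,1): X = 0.498.

X = 0.498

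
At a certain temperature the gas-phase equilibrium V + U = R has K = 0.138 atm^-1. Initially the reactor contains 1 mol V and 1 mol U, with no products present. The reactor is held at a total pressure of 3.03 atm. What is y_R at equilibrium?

y_R = 0.087

Take 1 mol V as basis and let X be its fractional conversion, so ξ = X.
At extent ξ: n_V = 1 − X; n_U = 1 − X; n_R = X.
n_T = Σnᵢ = 2 − X.
Mole fractions y_i = n_i/n_T; K = p_R / (p_V p_U) with p_i = y_i·P.
Substituting and setting equal to 0.138 atm^-1 gives a polynomial in X; the root in (0,1) is X = 0.160.
Then n_R = 0.16, n_T = 1.84, so y_R = 0.087.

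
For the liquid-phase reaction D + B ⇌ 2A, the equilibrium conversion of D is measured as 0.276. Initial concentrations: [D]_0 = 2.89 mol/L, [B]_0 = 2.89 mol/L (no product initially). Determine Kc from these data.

Let X = conversion of D.
Concentrations: [D] = 2.89 − 2.89X; [B] = 2.89 − 2.89X; [A] = 5.78X.
At X = 0.276: [D] = 2.09, [B] = 2.09, [A] = 1.6.
Kc = [A]^2 / ([D] [B]) = 0.581.

Kc = 0.581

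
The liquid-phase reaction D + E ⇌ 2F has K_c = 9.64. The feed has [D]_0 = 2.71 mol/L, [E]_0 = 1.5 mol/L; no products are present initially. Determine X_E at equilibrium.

Let X = conversion of E; extent ξ = 1.5·X mol/L.
Concentrations: [D] = 2.71 − 1.5X; [E] = 1.5 − 1.5X; [F] = 3X.
K_c = [F]^2 / ([D] [E]).
This equals 9.64 at X = 0.766 (the root in 0 < X < 1).

X = 0.766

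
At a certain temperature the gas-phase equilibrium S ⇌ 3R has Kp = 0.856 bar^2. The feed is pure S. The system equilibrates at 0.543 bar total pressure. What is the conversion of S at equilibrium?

X = 0.594

Let X = conversion of S (basis 1 mol S); extent of reaction ξ = X.
Moles: n_S = 1 − X; n_R = 3X.
n_T = Σnᵢ = 1 + 2X.
y_i = n_i/n_T, p_i = y_i·P. Kp = p_R^3 / (p_S).
Substituting and setting equal to 0.856 bar^2 gives a polynomial in X; the root in (0,1) is X = 0.594.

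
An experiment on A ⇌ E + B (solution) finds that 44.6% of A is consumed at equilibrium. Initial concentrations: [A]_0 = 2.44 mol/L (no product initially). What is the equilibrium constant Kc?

Kc = 0.876 mol/L

Let X = conversion of A.
Concentrations: [A] = 2.44 − 2.44X; [E] = 2.44X; [B] = 2.44X.
At X = 0.446: [A] = 1.35, [E] = 1.09, [B] = 1.09.
Kc = [E] [B] / ([A]) = 0.876 mol/L.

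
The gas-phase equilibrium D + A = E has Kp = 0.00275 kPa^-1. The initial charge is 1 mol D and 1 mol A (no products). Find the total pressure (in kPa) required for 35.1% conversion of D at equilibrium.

P = 500 kPa

Let X = conversion of D (basis 1 mol D); extent of reaction ξ = X.
Species balance: n_D = 1 − X; n_A = 1 − X; n_E = X.
Summing: n_T = 2 − X.
Kp = p_E / (p_D p_A) with p_i = (n_i/n_T)·P.
At X = 0.351: the mole-fraction product g(X) = Π y_i^ν_i = 1.374. Since Kp = g(X)·P^{-1}, P = (g/Kp)^(1/1) = (1.374/0.00275)^(1/1) = 500 kPa.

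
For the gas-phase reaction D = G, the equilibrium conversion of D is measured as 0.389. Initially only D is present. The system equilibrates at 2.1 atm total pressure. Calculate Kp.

Kp = 0.637

Let X = conversion of D (basis 1 mol D); extent of reaction ξ = X.
Species balance: n_D = 1 − X; n_G = X.
n_T stays at 1 (no change in mole number).
At X = 0.389: n_D = 0.611, n_G = 0.389, n_T = 1.
p_i = (n_i/n_T)·P. Kp = p_G / (p_D) = 0.637.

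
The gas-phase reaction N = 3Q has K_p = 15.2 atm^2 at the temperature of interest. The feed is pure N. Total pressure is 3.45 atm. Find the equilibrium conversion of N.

Take 1 mol N as basis and let X be its fractional conversion, so ξ = X.
Moles: n_N = 1 − X; n_Q = 3X.
n_T = Σnᵢ = 1 + 2X.
Mole fractions y_i = n_i/n_T; K_p = p_Q^3 / (p_N) with p_i = y_i·P.
This yields a degree-3 equation in X; solving on (0,1), X = 0.455.

X = 0.455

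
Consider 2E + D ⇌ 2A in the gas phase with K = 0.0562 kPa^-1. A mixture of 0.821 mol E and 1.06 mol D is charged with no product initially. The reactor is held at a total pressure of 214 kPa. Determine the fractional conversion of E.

X = 0.707

Let X = conversion of E (basis 0.821 mol E); extent of reaction ξ = 0.41X.
Mole table: n_E = 0.821 − 0.821X; n_D = 1.06 − 0.41X; n_A = 0.821X.
n_T = Σnᵢ = 1.88 − 0.41X.
y_i = n_i/n_T, p_i = y_i·P. K = p_A^2 / (p_E^2 p_D).
Setting this equal to 0.0562 kPa^-1 and taking the physical root (0 < X < 1) gives X = 0.707.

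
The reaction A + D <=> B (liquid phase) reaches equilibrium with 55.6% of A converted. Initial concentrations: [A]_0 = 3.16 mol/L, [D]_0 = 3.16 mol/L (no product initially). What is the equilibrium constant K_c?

Let X = conversion of A.
Concentrations: [A] = 3.16 − 3.16X; [D] = 3.16 − 3.16X; [B] = 3.16X.
At X = 0.556: [A] = 1.4, [D] = 1.4, [B] = 1.76.
K_c = [B] / ([A] [D]) = 0.893 L/mol.

K_c = 0.893 L/mol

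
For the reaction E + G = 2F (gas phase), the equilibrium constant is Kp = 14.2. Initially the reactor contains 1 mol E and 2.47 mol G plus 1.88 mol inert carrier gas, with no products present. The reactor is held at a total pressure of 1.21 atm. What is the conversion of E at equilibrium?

Take 1 mol E as basis and let X be its fractional conversion, so ξ = X.
Species balance: n_E = 1 − X; n_G = 2.47 − X; n_F = 2X; n_I = 1.88 (inert).
Since Δν = 0, n_T = 5.35 throughout.
With p_i = (n_i/n_T)P, Kp = p_F^2 / (p_E p_G).
Setting this equal to 14.2 and taking the physical root (0 < X < 1) gives X = 0.868.

X = 0.868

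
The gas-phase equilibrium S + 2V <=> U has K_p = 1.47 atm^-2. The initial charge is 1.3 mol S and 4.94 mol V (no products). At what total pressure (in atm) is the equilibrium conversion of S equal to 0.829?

P = 2.66 atm

Basis: 1.3 mol S initially; let X = conversion of S. Extent ξ = 1.3X.
Species balance: n_S = 1.3 − 1.3X; n_V = 4.94 − 2.6X; n_U = 1.3X.
Total moles n_T = 6.24 − 2.6X.
K_p = p_U / (p_S p_V^2) with p_i = (n_i/n_T)·P.
At X = 0.829: the mole-fraction product g(X) = Π y_i^ν_i = 10.43. Since K_p = g(X)·P^{-2}, P = (g/K_p)^(1/2) = (10.43/1.47)^(1/2) = 2.66 atm.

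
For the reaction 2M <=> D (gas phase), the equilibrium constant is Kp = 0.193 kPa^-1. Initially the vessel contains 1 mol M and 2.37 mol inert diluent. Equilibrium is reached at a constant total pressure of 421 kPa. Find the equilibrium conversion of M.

X = 0.874

Take 1 mol M as basis and let X be its fractional conversion, so ξ = 0.5X.
Species balance: n_M = 1 − X; n_D = 0.5X; n_I = 2.37 (inert).
Summing: n_T = 3.37 − 0.5X.
With p_i = (n_i/n_T)P, Kp = p_D / (p_M^2).
This yields a degree-2 equation in X; solving on (0,1), X = 0.874.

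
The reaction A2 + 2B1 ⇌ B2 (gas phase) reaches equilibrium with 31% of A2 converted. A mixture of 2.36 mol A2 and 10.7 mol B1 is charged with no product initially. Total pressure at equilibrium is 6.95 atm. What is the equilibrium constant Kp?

Kp = 0.0147 atm^-2

Basis: 2.36 mol A2 initially; let X = conversion of A2. Extent ξ = 2.36X.
Species balance: n_A2 = 2.36 − 2.36X; n_B1 = 10.7 − 4.72X; n_B2 = 2.36X.
Total moles n_T = 13.1 − 4.72X.
At X = 0.31: n_A2 = 1.63, n_B1 = 9.24, n_B2 = 0.732, n_T = 11.6.
p_i = (n_i/n_T)·P. Kp = p_B2 / (p_A2 p_B1^2) = 0.0147 atm^-2.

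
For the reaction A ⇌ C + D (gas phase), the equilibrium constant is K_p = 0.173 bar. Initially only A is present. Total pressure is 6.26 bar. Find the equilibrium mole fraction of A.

y_A = 0.718

Basis: 1 mol A initially; let X = conversion of A. Extent ξ = X.
Moles: n_A = 1 − X; n_C = X; n_D = X.
n_T = Σnᵢ = 1 + X.
With p_i = (n_i/n_T)P, K_p = p_C p_D / (p_A).
Setting this equal to 0.173 bar and taking the physical root (0 < X < 1) gives X = 0.164.
Then n_A = 0.836, n_T = 1.16, so y_A = 0.718.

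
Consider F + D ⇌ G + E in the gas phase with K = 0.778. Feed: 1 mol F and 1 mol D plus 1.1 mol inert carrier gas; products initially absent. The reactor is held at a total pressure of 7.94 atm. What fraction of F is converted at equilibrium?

Basis: 1 mol F initially; let X = conversion of F. Extent ξ = X.
Species balance: n_F = 1 − X; n_D = 1 − X; n_G = X; n_E = X; n_I = 1.1 (inert).
Since Δν = 0, n_T = 3.1 throughout.
Mole fractions y_i = n_i/n_T; K = p_G p_E / (p_F p_D) with p_i = y_i·P.
Setting this equal to 0.778 and taking the physical root (0 < X < 1) gives X = 0.469.

X = 0.469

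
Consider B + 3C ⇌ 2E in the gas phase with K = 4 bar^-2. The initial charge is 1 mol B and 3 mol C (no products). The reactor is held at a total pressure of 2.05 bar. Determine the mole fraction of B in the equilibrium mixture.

Let X = conversion of B (basis 1 mol B); extent of reaction ξ = X.
At extent ξ: n_B = 1 − X; n_C = 3 − 3X; n_E = 2X.
n_T = Σnᵢ = 4 − 2X.
Mole fractions y_i = n_i/n_T; K = p_E^2 / (p_B p_C^3) with p_i = y_i·P.
Substituting and setting equal to 4 bar^-2 gives a polynomial in X; the root in (0,1) is X = 0.602.
Then n_B = 0.398, n_T = 2.8, so y_B = 0.142.

y_B = 0.142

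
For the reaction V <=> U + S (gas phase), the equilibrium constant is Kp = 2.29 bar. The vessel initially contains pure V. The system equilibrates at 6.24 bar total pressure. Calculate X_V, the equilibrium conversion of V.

Let X = conversion of V (basis 1 mol V); extent of reaction ξ = X.
Moles: n_V = 1 − X; n_U = X; n_S = X.
n_T = Σnᵢ = 1 + X.
Mole fractions y_i = n_i/n_T; Kp = p_U p_S / (p_V) with p_i = y_i·P.
Setting this equal to 2.29 bar and taking the physical root (0 < X < 1) gives X = 0.518.

X = 0.518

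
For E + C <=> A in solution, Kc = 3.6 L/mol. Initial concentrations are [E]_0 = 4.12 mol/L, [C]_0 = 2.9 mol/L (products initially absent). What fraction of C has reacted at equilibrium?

Let X = conversion of C; extent ξ = 2.9·X mol/L.
Concentrations: [E] = 4.12 − 2.9X; [C] = 2.9 − 2.9X; [A] = 2.9X.
Kc = [A] / ([E] [C]).
Solving Kc = 3.6 for X ∈ (0,1): X = 0.855.

X = 0.855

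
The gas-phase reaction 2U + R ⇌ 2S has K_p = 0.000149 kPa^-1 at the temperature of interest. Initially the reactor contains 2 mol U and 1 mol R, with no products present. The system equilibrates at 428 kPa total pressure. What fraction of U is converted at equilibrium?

Take 2 mol U as basis and let X be its fractional conversion, so ξ = X.
Moles: n_U = 2 − 2X; n_R = 1 − X; n_S = 2X.
Total moles n_T = 3 − X.
With p_i = (n_i/n_T)P, K_p = p_S^2 / (p_U^2 p_R).
This yields a degree-3 equation in X; solving on (0,1), X = 0.122.

X = 0.122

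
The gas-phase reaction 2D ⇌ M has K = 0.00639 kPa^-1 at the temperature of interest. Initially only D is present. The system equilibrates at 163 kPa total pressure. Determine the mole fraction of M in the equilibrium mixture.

y_M = 0.389

Basis: 1 mol D initially; let X = conversion of D. Extent ξ = 0.5X.
Species balance: n_D = 1 − X; n_M = 0.5X.
Total moles n_T = 1 − 0.5X.
y_i = n_i/n_T, p_i = y_i·P. K = p_M / (p_D^2).
This yields a degree-2 equation in X; solving on (0,1), X = 0.560.
Then n_M = 0.28, n_T = 0.72, so y_M = 0.389.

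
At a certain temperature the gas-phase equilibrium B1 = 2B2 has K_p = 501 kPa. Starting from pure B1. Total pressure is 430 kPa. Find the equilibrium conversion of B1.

Let X = conversion of B1 (basis 1 mol B1); extent of reaction ξ = X.
At extent ξ: n_B1 = 1 − X; n_B2 = 2X.
Total moles n_T = 1 + X.
y_i = n_i/n_T, p_i = y_i·P. K_p = p_B2^2 / (p_B1).
Substituting and setting equal to 501 kPa gives a polynomial in X; the root in (0,1) is X = 0.475.

X = 0.475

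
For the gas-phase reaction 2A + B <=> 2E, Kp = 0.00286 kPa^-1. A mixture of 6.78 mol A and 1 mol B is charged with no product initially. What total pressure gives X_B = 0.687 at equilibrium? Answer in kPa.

Let X = conversion of B (basis 1 mol B); extent of reaction ξ = X.
Species balance: n_A = 6.78 − 2X; n_B = 1 − X; n_E = 2X.
Summing: n_T = 7.78 − X.
Kp = p_E^2 / (p_A^2 p_B) with p_i = (n_i/n_T)·P.
At X = 0.687: the mole-fraction product g(X) = Π y_i^ν_i = 1.464. Since Kp = g(X)·P^{-1}, P = (g/Kp)^(1/1) = (1.464/0.00286)^(1/1) = 512 kPa.

P = 512 kPa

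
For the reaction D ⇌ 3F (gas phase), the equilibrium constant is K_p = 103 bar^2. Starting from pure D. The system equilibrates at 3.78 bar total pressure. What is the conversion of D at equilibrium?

X = 0.748

Take 1 mol D as basis and let X be its fractional conversion, so ξ = X.
Moles: n_D = 1 − X; n_F = 3X.
Total moles n_T = 1 + 2X.
Mole fractions y_i = n_i/n_T; K_p = p_F^3 / (p_D) with p_i = y_i·P.
Substituting and setting equal to 103 bar^2 gives a polynomial in X; the root in (0,1) is X = 0.748.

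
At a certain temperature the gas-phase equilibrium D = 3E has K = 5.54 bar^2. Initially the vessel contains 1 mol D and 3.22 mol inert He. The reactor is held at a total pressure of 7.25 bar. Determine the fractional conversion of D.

X = 0.390

Let X = conversion of D (basis 1 mol D); extent of reaction ξ = X.
Moles: n_D = 1 − X; n_E = 3X; n_I = 3.22 (inert).
n_T = Σnᵢ = 4.22 + 2X.
Mole fractions y_i = n_i/n_T; K = p_E^3 / (p_D) with p_i = y_i·P.
Setting this equal to 5.54 bar^2 and taking the physical root (0 < X < 1) gives X = 0.390.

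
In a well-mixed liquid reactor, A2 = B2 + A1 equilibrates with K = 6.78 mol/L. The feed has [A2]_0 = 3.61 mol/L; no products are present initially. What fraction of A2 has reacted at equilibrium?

X = 0.722

Let X = conversion of A2; extent ξ = 3.61·X mol/L.
Concentrations: [A2] = 3.61 − 3.61X; [B2] = 3.61X; [A1] = 3.61X.
K = [B2] [A1] / ([A2]).
Setting equal to 6.78 and solving for X on (0,1) gives X = 0.722.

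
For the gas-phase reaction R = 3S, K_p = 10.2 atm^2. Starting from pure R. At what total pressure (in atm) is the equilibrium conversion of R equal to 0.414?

P = 3.23 atm

Take 1 mol R as basis and let X be its fractional conversion, so ξ = X.
Species balance: n_R = 1 − X; n_S = 3X.
n_T = Σnᵢ = 1 + 2X.
K_p = p_S^3 / (p_R) with p_i = (n_i/n_T)·P.
At X = 0.414: the mole-fraction product g(X) = Π y_i^ν_i = 0.9784. Since K_p = g(X)·P^{2}, P = (K_p/g)^(1/2) = (10.2/0.9784)^(1/2) = 3.23 atm.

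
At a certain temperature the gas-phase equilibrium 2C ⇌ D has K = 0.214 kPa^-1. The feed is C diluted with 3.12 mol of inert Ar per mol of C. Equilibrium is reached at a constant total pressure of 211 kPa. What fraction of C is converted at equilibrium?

X = 0.817

Let X = conversion of C (basis 1 mol C); extent of reaction ξ = 0.5X.
Mole table: n_C = 1 − X; n_D = 0.5X; n_I = 3.12 (inert).
n_T = Σnᵢ = 4.12 − 0.5X.
y_i = n_i/n_T, p_i = y_i·P. K = p_D / (p_C^2).
Setting this equal to 0.214 kPa^-1 and taking the physical root (0 < X < 1) gives X = 0.817.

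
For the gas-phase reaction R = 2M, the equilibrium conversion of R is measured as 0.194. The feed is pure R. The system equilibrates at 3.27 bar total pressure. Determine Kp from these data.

Let X = conversion of R (basis 1 mol R); extent of reaction ξ = X.
Moles: n_R = 1 − X; n_M = 2X.
Summing: n_T = 1 + X.
At X = 0.194: n_R = 0.806, n_M = 0.388, n_T = 1.19.
p_i = (n_i/n_T)·P. Kp = p_M^2 / (p_R) = 0.512 bar.

Kp = 0.512 bar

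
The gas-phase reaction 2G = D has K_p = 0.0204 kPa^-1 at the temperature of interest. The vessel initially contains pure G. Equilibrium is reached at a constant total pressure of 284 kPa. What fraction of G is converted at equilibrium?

X = 0.797

Basis: 1 mol G initially; let X = conversion of G. Extent ξ = 0.5X.
Moles: n_G = 1 − X; n_D = 0.5X.
Summing: n_T = 1 − 0.5X.
y_i = n_i/n_T, p_i = y_i·P. K_p = p_D / (p_G^2).
Setting this equal to 0.0204 kPa^-1 and taking the physical root (0 < X < 1) gives X = 0.797.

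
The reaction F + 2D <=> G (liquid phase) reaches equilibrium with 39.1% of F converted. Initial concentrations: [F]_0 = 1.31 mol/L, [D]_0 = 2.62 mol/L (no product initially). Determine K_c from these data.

K_c = 0.252 (mol/L)^-2

Let X = conversion of F.
Concentrations: [F] = 1.31 − 1.31X; [D] = 2.62 − 2.62X; [G] = 1.31X.
At X = 0.391: [F] = 0.798, [D] = 1.6, [G] = 0.512.
K_c = [G] / ([F] [D]^2) = 0.252 (mol/L)^-2.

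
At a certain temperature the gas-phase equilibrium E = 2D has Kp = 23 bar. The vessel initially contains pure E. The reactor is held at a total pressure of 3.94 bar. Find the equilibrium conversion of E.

Take 1 mol E as basis and let X be its fractional conversion, so ξ = X.
Moles: n_E = 1 − X; n_D = 2X.
Summing: n_T = 1 + X.
y_i = n_i/n_T, p_i = y_i·P. Kp = p_D^2 / (p_E).
Setting this equal to 23 bar and taking the physical root (0 < X < 1) gives X = 0.770.

X = 0.770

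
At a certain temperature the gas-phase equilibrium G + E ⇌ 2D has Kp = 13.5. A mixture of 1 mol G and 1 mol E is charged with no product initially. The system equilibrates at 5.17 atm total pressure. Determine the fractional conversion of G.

X = 0.648

Let X = conversion of G (basis 1 mol G); extent of reaction ξ = X.
At extent ξ: n_G = 1 − X; n_E = 1 − X; n_D = 2X.
n_T stays at 2 (no change in mole number).
Mole fractions y_i = n_i/n_T; Kp = p_D^2 / (p_G p_E) with p_i = y_i·P.
This yields a degree-2 equation in X; solving on (0,1), X = 0.648.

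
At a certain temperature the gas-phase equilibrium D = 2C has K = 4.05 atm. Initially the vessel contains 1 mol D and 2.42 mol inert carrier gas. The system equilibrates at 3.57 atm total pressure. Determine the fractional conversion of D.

Let X = conversion of D (basis 1 mol D); extent of reaction ξ = X.
Mole table: n_D = 1 − X; n_C = 2X; n_I = 2.42 (inert).
n_T = Σnᵢ = 3.42 + X.
Mole fractions y_i = n_i/n_T; K = p_C^2 / (p_D) with p_i = y_i·P.
Setting this equal to 4.05 atm and taking the physical root (0 < X < 1) gives X = 0.642.

X = 0.642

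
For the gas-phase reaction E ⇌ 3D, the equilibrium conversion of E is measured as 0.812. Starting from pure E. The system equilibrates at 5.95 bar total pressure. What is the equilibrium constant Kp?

Kp = 395 bar^2

Let X = conversion of E (basis 1 mol E); extent of reaction ξ = X.
Moles: n_E = 1 − X; n_D = 3X.
Total moles n_T = 1 + 2X.
At X = 0.812: n_E = 0.188, n_D = 2.44, n_T = 2.62.
p_i = (n_i/n_T)·P. Kp = p_D^3 / (p_E) = 395 bar^2.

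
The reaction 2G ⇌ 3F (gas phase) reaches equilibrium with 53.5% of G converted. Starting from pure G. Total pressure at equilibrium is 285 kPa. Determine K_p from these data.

K_p = 537 kPa

Take 1 mol G as basis and let X be its fractional conversion, so ξ = 0.5X.
Mole table: n_G = 1 − X; n_F = 1.5X.
n_T = Σnᵢ = 1 + 0.5X.
At X = 0.535: n_G = 0.465, n_F = 0.802, n_T = 1.27.
p_i = (n_i/n_T)·P. K_p = p_F^3 / (p_G^2) = 537 kPa.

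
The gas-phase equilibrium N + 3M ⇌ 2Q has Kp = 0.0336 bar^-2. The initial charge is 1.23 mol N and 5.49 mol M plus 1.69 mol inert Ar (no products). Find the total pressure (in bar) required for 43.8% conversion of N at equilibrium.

P = 6.8 bar

Take 1.23 mol N as basis and let X be its fractional conversion, so ξ = 1.23X.
Species balance: n_N = 1.23 − 1.23X; n_M = 5.49 − 3.69X; n_Q = 2.46X; n_I = 1.69 (inert).
Total moles n_T = 8.41 − 2.46X.
Kp = p_Q^2 / (p_N p_M^3) with p_i = (n_i/n_T)·P.
At X = 0.438: the mole-fraction product g(X) = Π y_i^ν_i = 1.553. Since Kp = g(X)·P^{-2}, P = (g/Kp)^(1/2) = (1.553/0.0336)^(1/2) = 6.8 bar.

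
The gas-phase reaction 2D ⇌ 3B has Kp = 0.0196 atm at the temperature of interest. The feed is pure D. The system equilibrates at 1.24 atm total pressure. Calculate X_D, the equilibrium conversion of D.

Basis: 1 mol D initially; let X = conversion of D. Extent ξ = 0.5X.
Moles: n_D = 1 − X; n_B = 1.5X.
n_T = Σnᵢ = 1 + 0.5X.
y_i = n_i/n_T, p_i = y_i·P. Kp = p_B^3 / (p_D^2).
Substituting and setting equal to 0.0196 atm gives a polynomial in X; the root in (0,1) is X = 0.153.

X = 0.153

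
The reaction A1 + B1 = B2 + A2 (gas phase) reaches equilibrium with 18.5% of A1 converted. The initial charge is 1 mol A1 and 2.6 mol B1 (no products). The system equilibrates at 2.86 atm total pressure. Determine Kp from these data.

Take 1 mol A1 as basis and let X be its fractional conversion, so ξ = X.
Species balance: n_A1 = 1 − X; n_B1 = 2.6 − X; n_B2 = X; n_A2 = X.
Total moles n_T = 3.6 (Δν = 0, constant).
At X = 0.185: n_A1 = 0.815, n_B1 = 2.42, n_B2 = 0.185, n_A2 = 0.185, n_T = 3.6.
p_i = (n_i/n_T)·P. Kp = p_B2 p_A2 / (p_A1 p_B1) = 0.0174.

Kp = 0.0174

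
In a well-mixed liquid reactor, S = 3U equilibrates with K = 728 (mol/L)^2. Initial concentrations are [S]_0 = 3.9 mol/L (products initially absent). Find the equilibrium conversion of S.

Let X = conversion of S; extent ξ = 3.9·X mol/L.
Concentrations: [S] = 3.9 − 3.9X; [U] = 11.7X.
K = [U]^3 / ([S]).
Setting equal to 728 and solving for X on (0,1) gives X = 0.756.

X = 0.756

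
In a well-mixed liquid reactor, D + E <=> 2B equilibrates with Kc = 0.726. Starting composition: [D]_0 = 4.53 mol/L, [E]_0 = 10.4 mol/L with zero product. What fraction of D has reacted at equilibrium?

Let X = conversion of D; extent ξ = 4.53·X mol/L.
Concentrations: [D] = 4.53 − 4.53X; [E] = 10.4 − 4.53X; [B] = 9.06X.
Kc = [B]^2 / ([D] [E]).
This equals 0.726 at X = 0.436 (the root in 0 < X < 1).

X = 0.436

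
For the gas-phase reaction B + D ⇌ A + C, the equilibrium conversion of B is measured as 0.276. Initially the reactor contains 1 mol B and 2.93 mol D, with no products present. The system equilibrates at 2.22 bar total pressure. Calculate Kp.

Take 1 mol B as basis and let X be its fractional conversion, so ξ = X.
At extent ξ: n_B = 1 − X; n_D = 2.93 − X; n_A = X; n_C = X.
Total moles n_T = 3.93 (Δν = 0, constant).
At X = 0.276: n_B = 0.724, n_D = 2.65, n_A = 0.276, n_C = 0.276, n_T = 3.93.
p_i = (n_i/n_T)·P. Kp = p_A p_C / (p_B p_D) = 0.0396.

Kp = 0.0396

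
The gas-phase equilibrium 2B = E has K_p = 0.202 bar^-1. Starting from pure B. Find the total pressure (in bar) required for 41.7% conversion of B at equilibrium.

P = 2.4 bar

Basis: 1 mol B initially; let X = conversion of B. Extent ξ = 0.5X.
Moles: n_B = 1 − X; n_E = 0.5X.
n_T = Σnᵢ = 1 − 0.5X.
K_p = p_E / (p_B^2) with p_i = (n_i/n_T)·P.
At X = 0.417: the mole-fraction product g(X) = Π y_i^ν_i = 0.4855. Since K_p = g(X)·P^{-1}, P = (g/K_p)^(1/1) = (0.4855/0.202)^(1/1) = 2.4 bar.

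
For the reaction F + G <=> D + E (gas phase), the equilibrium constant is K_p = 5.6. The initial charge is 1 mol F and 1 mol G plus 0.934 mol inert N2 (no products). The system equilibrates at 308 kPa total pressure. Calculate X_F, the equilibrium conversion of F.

X = 0.703

Let X = conversion of F (basis 1 mol F); extent of reaction ξ = X.
Species balance: n_F = 1 − X; n_G = 1 − X; n_D = X; n_E = X; n_I = 0.934 (inert).
Total moles n_T = 2.93 (Δν = 0, constant).
y_i = n_i/n_T, p_i = y_i·P. K_p = p_D p_E / (p_F p_G).
Equating to 5.6 and solving on 0 < X < 1: X = 0.703.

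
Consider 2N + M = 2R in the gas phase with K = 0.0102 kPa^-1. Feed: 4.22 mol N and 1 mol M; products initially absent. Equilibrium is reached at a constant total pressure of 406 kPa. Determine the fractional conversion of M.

Take 1 mol M as basis and let X be its fractional conversion, so ξ = X.
Species balance: n_N = 4.22 − 2X; n_M = 1 − X; n_R = 2X.
n_T = Σnᵢ = 5.22 − X.
Mole fractions y_i = n_i/n_T; K = p_R^2 / (p_N^2 p_M) with p_i = y_i·P.
Substituting and setting equal to 0.0102 kPa^-1 gives a polynomial in X; the root in (0,1) is X = 0.715.

X = 0.715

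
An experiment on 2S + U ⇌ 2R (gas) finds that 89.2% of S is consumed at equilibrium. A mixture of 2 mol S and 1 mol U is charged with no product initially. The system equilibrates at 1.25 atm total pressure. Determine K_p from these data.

Basis: 2 mol S initially; let X = conversion of S. Extent ξ = X.
Species balance: n_S = 2 − 2X; n_U = 1 − X; n_R = 2X.
n_T = Σnᵢ = 3 − X.
At X = 0.892: n_S = 0.216, n_U = 0.108, n_R = 1.78, n_T = 2.11.
p_i = (n_i/n_T)·P. K_p = p_R^2 / (p_S^2 p_U) = 1.07e+03 atm^-1.

K_p = 1.07e+03 atm^-1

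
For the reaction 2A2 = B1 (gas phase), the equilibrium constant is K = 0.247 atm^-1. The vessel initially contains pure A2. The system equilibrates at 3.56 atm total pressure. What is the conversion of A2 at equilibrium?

X = 0.529

Take 1 mol A2 as basis and let X be its fractional conversion, so ξ = 0.5X.
Species balance: n_A2 = 1 − X; n_B1 = 0.5X.
Summing: n_T = 1 − 0.5X.
With p_i = (n_i/n_T)P, K = p_B1 / (p_A2^2).
Substituting and setting equal to 0.247 atm^-1 gives a polynomial in X; the root in (0,1) is X = 0.529.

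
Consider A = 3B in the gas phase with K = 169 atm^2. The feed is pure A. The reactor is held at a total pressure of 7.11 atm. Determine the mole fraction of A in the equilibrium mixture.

y_A = 0.171

Basis: 1 mol A initially; let X = conversion of A. Extent ξ = X.
Mole table: n_A = 1 − X; n_B = 3X.
n_T = Σnᵢ = 1 + 2X.
Mole fractions y_i = n_i/n_T; K = p_B^3 / (p_A) with p_i = y_i·P.
Substituting and setting equal to 169 atm^2 gives a polynomial in X; the root in (0,1) is X = 0.618.
Then n_A = 0.382, n_T = 2.24, so y_A = 0.171.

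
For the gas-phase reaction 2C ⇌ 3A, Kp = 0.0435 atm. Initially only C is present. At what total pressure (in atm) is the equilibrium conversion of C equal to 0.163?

Take 1 mol C as basis and let X be its fractional conversion, so ξ = 0.5X.
Species balance: n_C = 1 − X; n_A = 1.5X.
Summing: n_T = 1 + 0.5X.
Kp = p_A^3 / (p_C^2) with p_i = (n_i/n_T)·P.
At X = 0.163: the mole-fraction product g(X) = Π y_i^ν_i = 0.01929. Since Kp = g(X)·P^{1}, P = (Kp/g)^(1/1) = (0.0435/0.01929)^(1/1) = 2.25 atm.

P = 2.25 atm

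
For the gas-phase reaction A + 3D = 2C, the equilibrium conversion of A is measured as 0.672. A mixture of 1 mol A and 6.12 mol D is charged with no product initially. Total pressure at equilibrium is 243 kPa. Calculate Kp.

Kp = 4.5e-05 kPa^-2

Take 1 mol A as basis and let X be its fractional conversion, so ξ = X.
Mole table: n_A = 1 − X; n_D = 6.12 − 3X; n_C = 2X.
Total moles n_T = 7.12 − 2X.
At X = 0.672: n_A = 0.328, n_D = 4.1, n_C = 1.34, n_T = 5.78.
p_i = (n_i/n_T)·P. Kp = p_C^2 / (p_A p_D^3) = 4.5e-05 kPa^-2.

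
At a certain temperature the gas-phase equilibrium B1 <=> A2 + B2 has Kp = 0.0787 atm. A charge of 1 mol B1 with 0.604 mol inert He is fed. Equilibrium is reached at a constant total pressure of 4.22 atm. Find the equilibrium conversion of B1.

X = 0.166

Take 1 mol B1 as basis and let X be its fractional conversion, so ξ = X.
Species balance: n_B1 = 1 − X; n_A2 = X; n_B2 = X; n_I = 0.604 (inert).
Summing: n_T = 1.6 + X.
y_i = n_i/n_T, p_i = y_i·P. Kp = p_A2 p_B2 / (p_B1).
Substituting and setting equal to 0.0787 atm gives a polynomial in X; the root in (0,1) is X = 0.166.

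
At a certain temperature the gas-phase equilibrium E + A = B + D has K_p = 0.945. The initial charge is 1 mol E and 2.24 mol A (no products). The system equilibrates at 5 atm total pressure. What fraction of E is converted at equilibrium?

Let X = conversion of E (basis 1 mol E); extent of reaction ξ = X.
Species balance: n_E = 1 − X; n_A = 2.24 − X; n_B = X; n_D = X.
Since Δν = 0, n_T = 3.24 throughout.
y_i = n_i/n_T, p_i = y_i·P. K_p = p_B p_D / (p_E p_A).
Setting this equal to 0.945 and taking the physical root (0 < X < 1) gives X = 0.683.

X = 0.683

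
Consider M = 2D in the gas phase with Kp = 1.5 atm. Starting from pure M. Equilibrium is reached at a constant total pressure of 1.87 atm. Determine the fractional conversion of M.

Take 1 mol M as basis and let X be its fractional conversion, so ξ = X.
At extent ξ: n_M = 1 − X; n_D = 2X.
Total moles n_T = 1 + X.
y_i = n_i/n_T, p_i = y_i·P. Kp = p_D^2 / (p_M).
Substituting and setting equal to 1.5 atm gives a polynomial in X; the root in (0,1) is X = 0.409.

X = 0.409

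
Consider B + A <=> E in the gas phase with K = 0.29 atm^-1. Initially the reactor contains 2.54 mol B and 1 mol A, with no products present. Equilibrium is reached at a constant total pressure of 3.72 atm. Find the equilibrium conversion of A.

X = 0.423

Basis: 1 mol A initially; let X = conversion of A. Extent ξ = X.
At extent ξ: n_B = 2.54 − X; n_A = 1 − X; n_E = X.
Total moles n_T = 3.54 − X.
Mole fractions y_i = n_i/n_T; K = p_E / (p_B p_A) with p_i = y_i·P.
This yields a degree-2 equation in X; solving on (0,1), X = 0.423.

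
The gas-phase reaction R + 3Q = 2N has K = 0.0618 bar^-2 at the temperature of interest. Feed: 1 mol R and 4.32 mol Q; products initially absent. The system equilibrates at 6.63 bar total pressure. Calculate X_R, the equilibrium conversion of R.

Take 1 mol R as basis and let X be its fractional conversion, so ξ = X.
Moles: n_R = 1 − X; n_Q = 4.32 − 3X; n_N = 2X.
Total moles n_T = 5.32 − 2X.
Mole fractions y_i = n_i/n_T; K = p_N^2 / (p_R p_Q^3) with p_i = y_i·P.
Equating to 0.0618 bar^-2 and solving on 0 < X < 1: X = 0.559.

X = 0.559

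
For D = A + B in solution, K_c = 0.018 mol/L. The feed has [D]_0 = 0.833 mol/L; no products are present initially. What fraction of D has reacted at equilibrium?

Let X = conversion of D; extent ξ = 0.833·X mol/L.
Concentrations: [D] = 0.833 − 0.833X; [A] = 0.833X; [B] = 0.833X.
K_c = [A] [B] / ([D]).
Solving K_c = 0.018 for X ∈ (0,1): X = 0.137.

X = 0.137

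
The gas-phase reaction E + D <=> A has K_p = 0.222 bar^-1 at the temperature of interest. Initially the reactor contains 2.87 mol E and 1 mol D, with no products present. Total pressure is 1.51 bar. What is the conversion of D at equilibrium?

X = 0.196

Take 1 mol D as basis and let X be its fractional conversion, so ξ = X.
Mole table: n_E = 2.87 − X; n_D = 1 − X; n_A = X.
n_T = Σnᵢ = 3.87 − X.
y_i = n_i/n_T, p_i = y_i·P. K_p = p_A / (p_E p_D).
Substituting and setting equal to 0.222 bar^-1 gives a polynomial in X; the root in (0,1) is X = 0.196.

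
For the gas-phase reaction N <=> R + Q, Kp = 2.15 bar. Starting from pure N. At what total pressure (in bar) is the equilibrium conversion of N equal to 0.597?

P = 3.88 bar

Basis: 1 mol N initially; let X = conversion of N. Extent ξ = X.
At extent ξ: n_N = 1 − X; n_R = X; n_Q = X.
n_T = Σnᵢ = 1 + X.
Kp = p_R p_Q / (p_N) with p_i = (n_i/n_T)·P.
At X = 0.597: the mole-fraction product g(X) = Π y_i^ν_i = 0.5538. Since Kp = g(X)·P^{1}, P = (Kp/g)^(1/1) = (2.15/0.5538)^(1/1) = 3.88 bar.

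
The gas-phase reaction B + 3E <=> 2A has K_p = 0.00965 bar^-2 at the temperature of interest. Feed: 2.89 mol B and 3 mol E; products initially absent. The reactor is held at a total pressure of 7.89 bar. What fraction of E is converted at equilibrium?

Let X = conversion of E (basis 3 mol E); extent of reaction ξ = X.
Moles: n_B = 2.89 − X; n_E = 3 − 3X; n_A = 2X.
Total moles n_T = 5.89 − 2X.
Mole fractions y_i = n_i/n_T; K_p = p_A^2 / (p_B p_E^3) with p_i = y_i·P.
This yields a degree-4 equation in X; solving on (0,1), X = 0.335.

X = 0.335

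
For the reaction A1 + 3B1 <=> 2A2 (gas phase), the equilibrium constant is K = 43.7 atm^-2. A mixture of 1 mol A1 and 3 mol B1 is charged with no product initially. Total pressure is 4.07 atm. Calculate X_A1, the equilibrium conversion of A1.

Take 1 mol A1 as basis and let X be its fractional conversion, so ξ = X.
Species balance: n_A1 = 1 − X; n_B1 = 3 − 3X; n_A2 = 2X.
Total moles n_T = 4 − 2X.
With p_i = (n_i/n_T)P, K = p_A2^2 / (p_A1 p_B1^3).
This yields a degree-4 equation in X; solving on (0,1), X = 0.833.

X = 0.833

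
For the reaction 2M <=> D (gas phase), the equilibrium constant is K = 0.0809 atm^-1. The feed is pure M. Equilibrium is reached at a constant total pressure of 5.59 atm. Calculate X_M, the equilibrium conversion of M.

Take 1 mol M as basis and let X be its fractional conversion, so ξ = 0.5X.
At extent ξ: n_M = 1 − X; n_D = 0.5X.
Total moles n_T = 1 − 0.5X.
With p_i = (n_i/n_T)P, K = p_D / (p_M^2).
This yields a degree-2 equation in X; solving on (0,1), X = 0.403.

X = 0.403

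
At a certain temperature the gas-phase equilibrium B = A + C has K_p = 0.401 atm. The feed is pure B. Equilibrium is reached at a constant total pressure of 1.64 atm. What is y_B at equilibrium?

Basis: 1 mol B initially; let X = conversion of B. Extent ξ = X.
Moles: n_B = 1 − X; n_A = X; n_C = X.
Summing: n_T = 1 + X.
Mole fractions y_i = n_i/n_T; K_p = p_A p_C / (p_B) with p_i = y_i·P.
Substituting and setting equal to 0.401 atm gives a polynomial in X; the root in (0,1) is X = 0.443.
Then n_B = 0.557, n_T = 1.44, so y_B = 0.386.

y_B = 0.386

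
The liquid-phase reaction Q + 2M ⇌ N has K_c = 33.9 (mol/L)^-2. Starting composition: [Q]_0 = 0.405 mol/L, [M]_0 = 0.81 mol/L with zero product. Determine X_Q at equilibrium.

X = 0.686

Let X = conversion of Q; extent ξ = 0.405·X mol/L.
Concentrations: [Q] = 0.405 − 0.405X; [M] = 0.81 − 0.81X; [N] = 0.405X.
K_c = [N] / ([Q] [M]^2).
Setting equal to 33.9 and solving for X on (0,1) gives X = 0.686.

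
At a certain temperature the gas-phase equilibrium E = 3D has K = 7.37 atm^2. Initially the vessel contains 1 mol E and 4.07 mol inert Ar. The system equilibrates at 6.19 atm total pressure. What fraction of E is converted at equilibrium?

X = 0.507

Basis: 1 mol E initially; let X = conversion of E. Extent ξ = X.
At extent ξ: n_E = 1 − X; n_D = 3X; n_I = 4.07 (inert).
Total moles n_T = 5.07 + 2X.
y_i = n_i/n_T, p_i = y_i·P. K = p_D^3 / (p_E).
Setting this equal to 7.37 atm^2 and taking the physical root (0 < X < 1) gives X = 0.507.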